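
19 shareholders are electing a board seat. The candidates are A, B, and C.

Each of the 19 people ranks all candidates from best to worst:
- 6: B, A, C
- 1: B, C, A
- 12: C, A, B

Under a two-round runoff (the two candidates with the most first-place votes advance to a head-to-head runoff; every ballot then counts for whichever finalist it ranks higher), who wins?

C

Round 1 first-place votes: A 0, B 7, C 12. C and B advance.
Runoff: C is ranked above B on 12 ballots, B above C on 7.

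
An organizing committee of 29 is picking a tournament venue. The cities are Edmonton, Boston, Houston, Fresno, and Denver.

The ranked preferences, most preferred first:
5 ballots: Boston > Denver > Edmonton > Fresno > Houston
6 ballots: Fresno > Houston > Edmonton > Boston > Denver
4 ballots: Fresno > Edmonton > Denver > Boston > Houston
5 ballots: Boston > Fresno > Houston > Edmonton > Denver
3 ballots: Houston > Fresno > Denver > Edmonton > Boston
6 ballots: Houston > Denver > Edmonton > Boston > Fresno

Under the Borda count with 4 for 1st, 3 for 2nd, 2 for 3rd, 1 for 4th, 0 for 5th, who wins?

Fresno

Edmonton: 5×2 + 6×2 + 4×3 + 5×1 + 3×1 + 6×2 = 54
Boston: 5×4 + 6×1 + 4×1 + 5×4 + 3×0 + 6×1 = 56
Houston: 5×0 + 6×3 + 4×0 + 5×2 + 3×4 + 6×4 = 64
Fresno: 5×1 + 6×4 + 4×4 + 5×3 + 3×3 + 6×0 = 69
Denver: 5×3 + 6×0 + 4×2 + 5×0 + 3×2 + 6×3 = 47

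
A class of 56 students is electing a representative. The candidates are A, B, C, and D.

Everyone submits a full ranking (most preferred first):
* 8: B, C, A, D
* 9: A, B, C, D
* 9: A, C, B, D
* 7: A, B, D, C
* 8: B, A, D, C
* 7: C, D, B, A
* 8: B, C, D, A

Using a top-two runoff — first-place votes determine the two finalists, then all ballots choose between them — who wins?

B

Round 1 first-place votes: A 25, B 24, C 7, D 0. A and B advance.
Runoff: A is ranked above B on 25 ballots, B above A on 31.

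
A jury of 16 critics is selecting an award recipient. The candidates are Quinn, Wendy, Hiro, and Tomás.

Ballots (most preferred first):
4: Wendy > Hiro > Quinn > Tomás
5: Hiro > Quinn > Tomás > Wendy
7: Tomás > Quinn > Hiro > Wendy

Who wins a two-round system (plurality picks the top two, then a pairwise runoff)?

Hiro

Round 1 first-place votes: Quinn 0, Wendy 4, Hiro 5, Tomás 7. Tomás and Hiro advance.
Runoff: Tomás is ranked above Hiro on 7 ballots, Hiro above Tomás on 9.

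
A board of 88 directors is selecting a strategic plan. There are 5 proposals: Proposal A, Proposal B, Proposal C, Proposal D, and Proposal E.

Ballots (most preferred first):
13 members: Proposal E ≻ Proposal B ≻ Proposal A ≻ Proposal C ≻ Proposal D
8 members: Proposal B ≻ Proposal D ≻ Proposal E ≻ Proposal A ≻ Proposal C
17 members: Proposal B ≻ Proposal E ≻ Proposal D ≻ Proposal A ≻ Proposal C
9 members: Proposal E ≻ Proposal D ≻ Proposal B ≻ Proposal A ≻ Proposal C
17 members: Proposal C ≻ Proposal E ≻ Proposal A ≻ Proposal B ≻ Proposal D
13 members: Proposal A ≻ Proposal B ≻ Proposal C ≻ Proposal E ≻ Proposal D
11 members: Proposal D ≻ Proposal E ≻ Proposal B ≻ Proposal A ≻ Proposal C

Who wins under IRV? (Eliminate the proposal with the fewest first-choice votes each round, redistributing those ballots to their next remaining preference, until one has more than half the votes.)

Proposal E

Round 1: Proposal A 13, Proposal B 25, Proposal C 17, Proposal D 11, Proposal E 22. Proposal D eliminated.
Round 2: Proposal A 13, Proposal B 25, Proposal C 17, Proposal E 33. Proposal A eliminated.
Round 3: Proposal B 38, Proposal C 17, Proposal E 33. Proposal C eliminated.
Round 4: Proposal B 38, Proposal E 50. Proposal E has a majority (≥45).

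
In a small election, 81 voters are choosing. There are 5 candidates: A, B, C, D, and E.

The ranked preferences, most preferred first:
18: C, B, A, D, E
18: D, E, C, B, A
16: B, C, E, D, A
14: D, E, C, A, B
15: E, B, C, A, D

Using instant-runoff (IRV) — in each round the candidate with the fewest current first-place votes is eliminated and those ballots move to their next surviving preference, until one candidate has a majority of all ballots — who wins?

Round 1: A 0, B 16, C 18, D 32, E 15. A eliminated.
Round 2: B 16, C 18, D 32, E 15. E eliminated.
Round 3: B 31, C 18, D 32. C eliminated.
Round 4: B 49, D 32. B has a majority (≥41).

B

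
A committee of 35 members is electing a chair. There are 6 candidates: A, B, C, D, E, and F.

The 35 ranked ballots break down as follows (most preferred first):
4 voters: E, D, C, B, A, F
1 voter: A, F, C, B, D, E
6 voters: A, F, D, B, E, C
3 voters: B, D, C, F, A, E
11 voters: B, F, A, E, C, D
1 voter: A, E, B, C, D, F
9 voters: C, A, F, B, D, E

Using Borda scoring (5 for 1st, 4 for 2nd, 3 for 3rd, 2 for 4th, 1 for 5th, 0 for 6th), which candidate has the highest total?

A

A: 4×1 + 1×5 + 6×5 + 3×1 + 11×3 + 1×5 + 9×4 = 116
B: 4×2 + 1×2 + 6×2 + 3×5 + 11×5 + 1×3 + 9×2 = 113
C: 4×3 + 1×3 + 6×0 + 3×3 + 11×1 + 1×2 + 9×5 = 82
D: 4×4 + 1×1 + 6×3 + 3×4 + 11×0 + 1×1 + 9×1 = 57
E: 4×5 + 1×0 + 6×1 + 3×0 + 11×2 + 1×4 + 9×0 = 52
F: 4×0 + 1×4 + 6×4 + 3×2 + 11×4 + 1×0 + 9×3 = 105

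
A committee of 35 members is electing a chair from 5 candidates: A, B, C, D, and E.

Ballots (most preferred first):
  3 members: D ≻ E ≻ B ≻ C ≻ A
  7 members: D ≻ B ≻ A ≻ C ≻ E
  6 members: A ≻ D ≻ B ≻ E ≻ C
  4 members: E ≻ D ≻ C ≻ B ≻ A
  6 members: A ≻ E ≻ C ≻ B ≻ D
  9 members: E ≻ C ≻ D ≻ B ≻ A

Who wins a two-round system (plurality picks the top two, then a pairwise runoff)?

Round 1 first-place votes: A 12, B 0, C 0, D 10, E 13. E and A advance.
Runoff: E is ranked above A on 16 ballots, A above E on 19.

A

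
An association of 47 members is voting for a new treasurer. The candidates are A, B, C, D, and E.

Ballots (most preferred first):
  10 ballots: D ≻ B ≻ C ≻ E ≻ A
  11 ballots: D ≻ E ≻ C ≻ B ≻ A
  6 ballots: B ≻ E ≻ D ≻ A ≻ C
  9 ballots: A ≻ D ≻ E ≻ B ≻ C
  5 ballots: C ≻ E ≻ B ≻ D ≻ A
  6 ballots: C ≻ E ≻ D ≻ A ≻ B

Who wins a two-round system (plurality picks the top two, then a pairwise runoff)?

D

Round 1 first-place votes: A 9, B 6, C 11, D 21, E 0. D and C advance.
Runoff: D is ranked above C on 36 ballots, C above D on 11.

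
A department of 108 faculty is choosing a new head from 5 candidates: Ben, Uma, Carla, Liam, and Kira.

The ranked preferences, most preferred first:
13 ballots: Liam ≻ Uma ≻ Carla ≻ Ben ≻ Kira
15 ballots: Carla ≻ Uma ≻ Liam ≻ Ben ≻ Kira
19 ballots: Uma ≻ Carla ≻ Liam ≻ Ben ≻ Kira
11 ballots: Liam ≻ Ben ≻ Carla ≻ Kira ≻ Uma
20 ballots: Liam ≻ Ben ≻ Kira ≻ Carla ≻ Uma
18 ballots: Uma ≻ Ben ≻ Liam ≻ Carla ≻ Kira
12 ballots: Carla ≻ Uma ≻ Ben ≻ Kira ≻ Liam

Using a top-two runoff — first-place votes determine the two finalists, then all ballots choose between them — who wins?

Uma

Round 1 first-place votes: Ben 0, Uma 37, Carla 27, Liam 44, Kira 0. Liam and Uma advance.
Runoff: Liam is ranked above Uma on 44 ballots, Uma above Liam on 64.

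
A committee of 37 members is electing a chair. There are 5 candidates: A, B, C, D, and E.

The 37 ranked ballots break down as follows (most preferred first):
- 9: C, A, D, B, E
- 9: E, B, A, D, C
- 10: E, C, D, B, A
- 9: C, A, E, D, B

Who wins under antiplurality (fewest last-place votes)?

Last-place votes: A 10, B 9, C 9, D 0, E 9.

D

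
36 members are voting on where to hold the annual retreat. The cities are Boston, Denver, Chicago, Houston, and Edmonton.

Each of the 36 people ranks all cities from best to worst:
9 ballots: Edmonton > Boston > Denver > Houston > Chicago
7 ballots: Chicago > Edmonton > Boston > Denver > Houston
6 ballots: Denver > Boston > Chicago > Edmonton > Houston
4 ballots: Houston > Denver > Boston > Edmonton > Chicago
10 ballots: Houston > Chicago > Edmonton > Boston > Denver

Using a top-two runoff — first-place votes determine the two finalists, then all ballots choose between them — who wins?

Edmonton

Round 1 first-place votes: Boston 0, Denver 6, Chicago 7, Houston 14, Edmonton 9. Houston and Edmonton advance.
Runoff: Houston is ranked above Edmonton on 14 ballots, Edmonton above Houston on 22.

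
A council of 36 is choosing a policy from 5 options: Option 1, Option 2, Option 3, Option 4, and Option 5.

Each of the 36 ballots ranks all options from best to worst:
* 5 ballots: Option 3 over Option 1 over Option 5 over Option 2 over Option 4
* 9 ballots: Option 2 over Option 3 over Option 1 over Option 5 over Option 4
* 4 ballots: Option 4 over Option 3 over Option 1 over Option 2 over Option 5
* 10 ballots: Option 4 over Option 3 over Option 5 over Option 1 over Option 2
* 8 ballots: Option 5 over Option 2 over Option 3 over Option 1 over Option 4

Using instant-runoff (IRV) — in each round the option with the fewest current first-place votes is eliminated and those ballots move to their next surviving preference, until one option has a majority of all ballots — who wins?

Round 1: Option 1 0, Option 2 9, Option 3 5, Option 4 14, Option 5 8. Option 1 eliminated.
Round 2: Option 2 9, Option 3 5, Option 4 14, Option 5 8. Option 3 eliminated.
Round 3: Option 2 9, Option 4 14, Option 5 13. Option 2 eliminated.
Round 4: Option 4 14, Option 5 22. Option 5 has a majority (≥19).

Option 5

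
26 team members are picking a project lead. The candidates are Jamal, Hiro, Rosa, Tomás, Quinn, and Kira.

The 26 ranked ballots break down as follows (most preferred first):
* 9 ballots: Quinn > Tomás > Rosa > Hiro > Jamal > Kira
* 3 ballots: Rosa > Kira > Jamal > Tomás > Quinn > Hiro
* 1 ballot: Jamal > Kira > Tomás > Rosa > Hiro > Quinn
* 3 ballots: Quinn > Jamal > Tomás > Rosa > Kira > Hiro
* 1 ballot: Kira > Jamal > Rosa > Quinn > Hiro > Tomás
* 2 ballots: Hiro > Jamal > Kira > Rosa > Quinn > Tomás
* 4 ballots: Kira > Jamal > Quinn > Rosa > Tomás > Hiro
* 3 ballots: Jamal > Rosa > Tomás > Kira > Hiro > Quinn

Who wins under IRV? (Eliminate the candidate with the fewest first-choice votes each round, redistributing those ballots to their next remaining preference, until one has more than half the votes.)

Round 1: Jamal 4, Hiro 2, Rosa 3, Tomás 0, Quinn 12, Kira 5. Tomás eliminated.
Round 2: Jamal 4, Hiro 2, Rosa 3, Quinn 12, Kira 5. Hiro eliminated.
Round 3: Jamal 6, Rosa 3, Quinn 12, Kira 5. Rosa eliminated.
Round 4: Jamal 6, Quinn 12, Kira 8. Jamal eliminated.
Round 5: Quinn 12, Kira 14. Kira has a majority (≥14).

Kira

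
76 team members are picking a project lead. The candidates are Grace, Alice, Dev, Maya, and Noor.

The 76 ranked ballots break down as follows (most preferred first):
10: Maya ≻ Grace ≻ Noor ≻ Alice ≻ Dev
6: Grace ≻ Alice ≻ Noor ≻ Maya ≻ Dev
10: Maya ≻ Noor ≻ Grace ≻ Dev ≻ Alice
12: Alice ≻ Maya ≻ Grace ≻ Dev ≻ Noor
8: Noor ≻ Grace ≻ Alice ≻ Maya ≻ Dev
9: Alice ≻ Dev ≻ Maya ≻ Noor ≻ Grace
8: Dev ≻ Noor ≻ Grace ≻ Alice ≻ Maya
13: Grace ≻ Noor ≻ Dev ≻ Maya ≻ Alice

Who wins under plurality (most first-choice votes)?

Alice

First-place votes: Grace 19, Alice 21, Dev 8, Maya 20, Noor 8.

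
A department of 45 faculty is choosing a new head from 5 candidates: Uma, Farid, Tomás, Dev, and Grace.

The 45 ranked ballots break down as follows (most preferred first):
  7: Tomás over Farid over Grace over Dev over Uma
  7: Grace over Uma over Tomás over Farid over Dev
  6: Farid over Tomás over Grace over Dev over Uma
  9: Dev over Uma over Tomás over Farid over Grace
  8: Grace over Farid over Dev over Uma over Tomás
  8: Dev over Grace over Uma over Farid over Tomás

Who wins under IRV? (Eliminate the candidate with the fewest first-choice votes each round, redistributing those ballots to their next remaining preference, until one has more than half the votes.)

Round 1: Uma 0, Farid 6, Tomás 7, Dev 17, Grace 15. Uma eliminated.
Round 2: Farid 6, Tomás 7, Dev 17, Grace 15. Farid eliminated.
Round 3: Tomás 13, Dev 17, Grace 15. Tomás eliminated.
Round 4: Dev 17, Grace 28. Grace has a majority (≥23).

Grace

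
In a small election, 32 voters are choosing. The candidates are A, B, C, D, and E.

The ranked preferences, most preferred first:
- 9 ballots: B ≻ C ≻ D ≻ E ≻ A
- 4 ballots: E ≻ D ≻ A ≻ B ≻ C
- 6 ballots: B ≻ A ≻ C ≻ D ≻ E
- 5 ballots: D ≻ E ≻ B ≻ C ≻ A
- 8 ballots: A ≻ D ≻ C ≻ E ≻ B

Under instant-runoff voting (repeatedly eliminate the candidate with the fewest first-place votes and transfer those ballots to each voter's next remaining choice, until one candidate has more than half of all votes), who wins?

Round 1: A 8, B 15, C 0, D 5, E 4. C eliminated.
Round 2: A 8, B 15, D 5, E 4. E eliminated.
Round 3: A 8, B 15, D 9. A eliminated.
Round 4: B 15, D 17. D has a majority (≥17).

D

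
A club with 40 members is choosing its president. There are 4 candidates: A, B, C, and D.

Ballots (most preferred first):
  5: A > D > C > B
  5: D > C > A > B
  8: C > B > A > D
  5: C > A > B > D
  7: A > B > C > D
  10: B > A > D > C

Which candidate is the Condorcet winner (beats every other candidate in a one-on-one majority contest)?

A

A vs B: 22–18
A vs C: 22–18
A vs D: 35–5
A beats every other candidate.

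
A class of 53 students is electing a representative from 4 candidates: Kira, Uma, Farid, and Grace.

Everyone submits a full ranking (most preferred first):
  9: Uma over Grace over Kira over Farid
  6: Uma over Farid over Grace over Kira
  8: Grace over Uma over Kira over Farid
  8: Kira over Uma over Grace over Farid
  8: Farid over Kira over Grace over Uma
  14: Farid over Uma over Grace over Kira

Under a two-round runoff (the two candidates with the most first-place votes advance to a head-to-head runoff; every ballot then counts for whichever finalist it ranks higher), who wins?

Round 1 first-place votes: Kira 8, Uma 15, Farid 22, Grace 8. Farid and Uma advance.
Runoff: Farid is ranked above Uma on 22 ballots, Uma above Farid on 31.

Uma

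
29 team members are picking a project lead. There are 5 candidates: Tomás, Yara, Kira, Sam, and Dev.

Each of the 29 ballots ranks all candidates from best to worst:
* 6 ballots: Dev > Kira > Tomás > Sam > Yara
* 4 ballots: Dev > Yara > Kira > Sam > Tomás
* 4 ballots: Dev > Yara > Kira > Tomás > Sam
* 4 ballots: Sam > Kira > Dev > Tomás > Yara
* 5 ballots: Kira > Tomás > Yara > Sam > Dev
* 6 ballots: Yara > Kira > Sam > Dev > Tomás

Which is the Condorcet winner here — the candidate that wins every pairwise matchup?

Kira

Kira vs Tomás: 29–0
Kira vs Yara: 15–14
Kira vs Sam: 25–4
Kira vs Dev: 15–14
Kira beats every other candidate.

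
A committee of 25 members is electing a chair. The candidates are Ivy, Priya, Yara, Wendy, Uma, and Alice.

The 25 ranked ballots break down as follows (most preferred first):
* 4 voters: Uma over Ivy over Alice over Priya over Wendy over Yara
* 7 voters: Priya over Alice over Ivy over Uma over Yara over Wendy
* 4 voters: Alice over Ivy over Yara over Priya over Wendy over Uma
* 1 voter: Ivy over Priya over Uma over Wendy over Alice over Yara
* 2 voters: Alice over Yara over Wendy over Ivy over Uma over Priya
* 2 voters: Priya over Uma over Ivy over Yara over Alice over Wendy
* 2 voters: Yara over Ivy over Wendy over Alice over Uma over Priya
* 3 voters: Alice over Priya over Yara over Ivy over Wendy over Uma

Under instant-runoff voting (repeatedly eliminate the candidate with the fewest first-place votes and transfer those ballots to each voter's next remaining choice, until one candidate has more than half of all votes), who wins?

Alice

Round 1: Ivy 1, Priya 9, Yara 2, Wendy 0, Uma 4, Alice 9. Wendy eliminated.
Round 2: Ivy 1, Priya 9, Yara 2, Uma 4, Alice 9. Ivy eliminated.
Round 3: Priya 10, Yara 2, Uma 4, Alice 9. Yara eliminated.
Round 4: Priya 10, Uma 4, Alice 11. Uma eliminated.
Round 5: Priya 10, Alice 15. Alice has a majority (≥13).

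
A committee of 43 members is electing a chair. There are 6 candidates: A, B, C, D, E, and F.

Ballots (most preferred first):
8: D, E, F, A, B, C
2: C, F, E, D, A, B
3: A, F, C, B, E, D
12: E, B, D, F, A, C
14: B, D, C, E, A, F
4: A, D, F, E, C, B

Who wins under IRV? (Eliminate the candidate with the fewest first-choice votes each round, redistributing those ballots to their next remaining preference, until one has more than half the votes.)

E

Round 1: A 7, B 14, C 2, D 8, E 12, F 0. F eliminated.
Round 2: A 7, B 14, C 2, D 8, E 12. C eliminated.
Round 3: A 7, B 14, D 8, E 14. A eliminated.
Round 4: B 17, D 12, E 14. D eliminated.
Round 5: B 17, E 26. E has a majority (≥22).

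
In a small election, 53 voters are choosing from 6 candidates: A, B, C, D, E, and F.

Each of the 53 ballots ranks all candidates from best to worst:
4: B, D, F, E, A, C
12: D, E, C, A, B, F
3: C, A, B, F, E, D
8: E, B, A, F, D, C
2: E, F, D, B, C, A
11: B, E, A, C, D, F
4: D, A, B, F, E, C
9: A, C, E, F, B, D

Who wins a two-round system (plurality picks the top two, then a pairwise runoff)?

B

Round 1 first-place votes: A 9, B 15, C 3, D 16, E 10, F 0. D and B advance.
Runoff: D is ranked above B on 18 ballots, B above D on 35.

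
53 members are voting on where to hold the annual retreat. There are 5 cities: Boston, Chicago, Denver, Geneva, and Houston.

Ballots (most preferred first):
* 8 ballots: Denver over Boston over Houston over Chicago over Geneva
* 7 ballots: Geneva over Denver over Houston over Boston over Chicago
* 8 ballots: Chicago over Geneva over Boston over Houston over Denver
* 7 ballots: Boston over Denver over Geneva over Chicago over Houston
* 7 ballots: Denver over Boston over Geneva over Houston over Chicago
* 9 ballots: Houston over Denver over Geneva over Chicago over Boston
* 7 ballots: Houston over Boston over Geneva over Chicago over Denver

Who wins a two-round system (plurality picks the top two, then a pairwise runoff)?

Round 1 first-place votes: Boston 7, Chicago 8, Denver 15, Geneva 7, Houston 16. Houston and Denver advance.
Runoff: Houston is ranked above Denver on 24 ballots, Denver above Houston on 29.

Denver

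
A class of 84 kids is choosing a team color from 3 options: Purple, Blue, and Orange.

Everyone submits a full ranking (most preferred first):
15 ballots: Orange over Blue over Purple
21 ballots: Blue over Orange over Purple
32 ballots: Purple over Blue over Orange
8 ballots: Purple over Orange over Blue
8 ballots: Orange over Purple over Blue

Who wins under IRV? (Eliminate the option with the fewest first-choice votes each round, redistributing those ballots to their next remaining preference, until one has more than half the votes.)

Orange

Round 1: Purple 40, Blue 21, Orange 23. Blue eliminated.
Round 2: Purple 40, Orange 44. Orange has a majority (≥43).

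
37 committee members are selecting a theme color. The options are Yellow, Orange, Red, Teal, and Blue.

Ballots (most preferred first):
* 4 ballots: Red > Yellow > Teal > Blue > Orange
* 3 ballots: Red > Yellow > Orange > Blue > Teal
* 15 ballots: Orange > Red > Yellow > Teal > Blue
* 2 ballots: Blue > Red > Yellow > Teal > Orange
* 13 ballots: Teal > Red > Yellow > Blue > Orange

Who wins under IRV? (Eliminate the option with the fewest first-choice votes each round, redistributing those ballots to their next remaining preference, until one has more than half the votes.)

Teal

Round 1: Yellow 0, Orange 15, Red 7, Teal 13, Blue 2. Yellow eliminated.
Round 2: Orange 15, Red 7, Teal 13, Blue 2. Blue eliminated.
Round 3: Orange 15, Red 9, Teal 13. Red eliminated.
Round 4: Orange 18, Teal 19. Teal has a majority (≥19).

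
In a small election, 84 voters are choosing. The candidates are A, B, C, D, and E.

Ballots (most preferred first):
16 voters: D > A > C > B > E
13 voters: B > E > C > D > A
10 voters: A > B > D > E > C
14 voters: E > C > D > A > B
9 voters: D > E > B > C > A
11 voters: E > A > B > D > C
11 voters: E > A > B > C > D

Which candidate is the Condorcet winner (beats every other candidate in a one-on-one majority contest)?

E

E vs A: 58–26
E vs B: 45–39
E vs C: 68–16
E vs D: 49–35
E beats every other candidate.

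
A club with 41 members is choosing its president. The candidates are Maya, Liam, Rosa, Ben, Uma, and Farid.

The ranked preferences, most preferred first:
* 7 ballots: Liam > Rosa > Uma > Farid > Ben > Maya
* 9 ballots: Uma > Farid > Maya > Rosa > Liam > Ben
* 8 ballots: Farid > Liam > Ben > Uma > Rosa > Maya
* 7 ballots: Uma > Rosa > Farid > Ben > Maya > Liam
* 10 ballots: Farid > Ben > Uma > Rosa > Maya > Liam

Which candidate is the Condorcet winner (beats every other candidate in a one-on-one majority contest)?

Uma vs Maya: 41–0
Uma vs Liam: 26–15
Uma vs Rosa: 34–7
Uma vs Ben: 23–18
Uma vs Farid: 23–18
Uma beats every other candidate.

Uma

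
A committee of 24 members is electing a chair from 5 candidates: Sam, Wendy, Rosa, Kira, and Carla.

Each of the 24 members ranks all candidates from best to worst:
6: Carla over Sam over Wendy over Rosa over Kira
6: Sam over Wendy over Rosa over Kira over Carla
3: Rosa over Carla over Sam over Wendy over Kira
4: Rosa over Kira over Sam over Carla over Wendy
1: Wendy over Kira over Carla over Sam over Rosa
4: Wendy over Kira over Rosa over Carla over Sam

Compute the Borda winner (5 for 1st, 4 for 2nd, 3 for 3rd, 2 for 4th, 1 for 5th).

Sam: 6×4 + 6×5 + 3×3 + 4×3 + 1×2 + 4×1 = 81
Wendy: 6×3 + 6×4 + 3×2 + 4×1 + 1×5 + 4×5 = 77
Rosa: 6×2 + 6×3 + 3×5 + 4×5 + 1×1 + 4×3 = 78
Kira: 6×1 + 6×2 + 3×1 + 4×4 + 1×4 + 4×4 = 57
Carla: 6×5 + 6×1 + 3×4 + 4×2 + 1×3 + 4×2 = 67

Sam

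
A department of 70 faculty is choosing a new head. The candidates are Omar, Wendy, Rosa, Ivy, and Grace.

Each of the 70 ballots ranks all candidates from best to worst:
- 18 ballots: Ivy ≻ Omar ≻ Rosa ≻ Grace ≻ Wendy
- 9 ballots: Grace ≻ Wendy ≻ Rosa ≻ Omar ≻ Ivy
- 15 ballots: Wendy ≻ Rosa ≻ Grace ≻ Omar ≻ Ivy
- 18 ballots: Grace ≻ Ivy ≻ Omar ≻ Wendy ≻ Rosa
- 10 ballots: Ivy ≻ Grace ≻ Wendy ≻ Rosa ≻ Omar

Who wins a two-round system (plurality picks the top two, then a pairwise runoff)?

Round 1 first-place votes: Omar 0, Wendy 15, Rosa 0, Ivy 28, Grace 27. Ivy and Grace advance.
Runoff: Ivy is ranked above Grace on 28 ballots, Grace above Ivy on 42.

Grace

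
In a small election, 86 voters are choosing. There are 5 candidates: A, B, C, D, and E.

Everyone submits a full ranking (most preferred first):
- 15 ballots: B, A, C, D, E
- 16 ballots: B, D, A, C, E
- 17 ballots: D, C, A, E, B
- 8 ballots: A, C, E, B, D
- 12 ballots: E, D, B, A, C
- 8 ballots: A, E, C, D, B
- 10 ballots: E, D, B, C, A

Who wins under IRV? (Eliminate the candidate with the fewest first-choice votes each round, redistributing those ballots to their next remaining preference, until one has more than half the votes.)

Round 1: A 16, B 31, C 0, D 17, E 22. C eliminated.
Round 2: A 16, B 31, D 17, E 22. A eliminated.
Round 3: B 31, D 17, E 38. D eliminated.
Round 4: B 31, E 55. E has a majority (≥44).

E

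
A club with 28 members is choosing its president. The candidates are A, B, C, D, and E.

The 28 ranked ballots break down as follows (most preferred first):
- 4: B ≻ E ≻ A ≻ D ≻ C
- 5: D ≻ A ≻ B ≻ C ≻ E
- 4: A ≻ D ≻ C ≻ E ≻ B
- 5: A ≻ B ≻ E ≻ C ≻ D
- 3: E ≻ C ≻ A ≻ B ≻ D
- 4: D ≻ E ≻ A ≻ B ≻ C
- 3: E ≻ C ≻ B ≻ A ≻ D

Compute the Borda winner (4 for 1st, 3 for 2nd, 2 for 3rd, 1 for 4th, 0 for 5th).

A

A: 4×2 + 5×3 + 4×4 + 5×4 + 3×2 + 4×2 + 3×1 = 76
B: 4×4 + 5×2 + 4×0 + 5×3 + 3×1 + 4×1 + 3×2 = 54
C: 4×0 + 5×1 + 4×2 + 5×1 + 3×3 + 4×0 + 3×3 = 36
D: 4×1 + 5×4 + 4×3 + 5×0 + 3×0 + 4×4 + 3×0 = 52
E: 4×3 + 5×0 + 4×1 + 5×2 + 3×4 + 4×3 + 3×4 = 62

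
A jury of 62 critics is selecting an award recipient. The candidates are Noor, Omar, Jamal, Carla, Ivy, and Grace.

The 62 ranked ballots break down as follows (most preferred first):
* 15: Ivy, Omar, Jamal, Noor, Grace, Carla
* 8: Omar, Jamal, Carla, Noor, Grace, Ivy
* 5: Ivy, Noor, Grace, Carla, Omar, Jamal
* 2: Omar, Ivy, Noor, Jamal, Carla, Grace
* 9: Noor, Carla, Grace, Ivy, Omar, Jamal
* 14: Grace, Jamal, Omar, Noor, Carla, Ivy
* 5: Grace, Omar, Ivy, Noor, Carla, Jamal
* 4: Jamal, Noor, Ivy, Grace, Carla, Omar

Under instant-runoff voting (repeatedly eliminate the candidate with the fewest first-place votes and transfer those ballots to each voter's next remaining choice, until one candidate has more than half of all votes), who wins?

Noor

Round 1: Noor 9, Omar 10, Jamal 4, Carla 0, Ivy 20, Grace 19. Carla eliminated.
Round 2: Noor 9, Omar 10, Jamal 4, Ivy 20, Grace 19. Jamal eliminated.
Round 3: Noor 13, Omar 10, Ivy 20, Grace 19. Omar eliminated.
Round 4: Noor 21, Ivy 22, Grace 19. Grace eliminated.
Round 5: Noor 35, Ivy 27. Noor has a majority (≥32).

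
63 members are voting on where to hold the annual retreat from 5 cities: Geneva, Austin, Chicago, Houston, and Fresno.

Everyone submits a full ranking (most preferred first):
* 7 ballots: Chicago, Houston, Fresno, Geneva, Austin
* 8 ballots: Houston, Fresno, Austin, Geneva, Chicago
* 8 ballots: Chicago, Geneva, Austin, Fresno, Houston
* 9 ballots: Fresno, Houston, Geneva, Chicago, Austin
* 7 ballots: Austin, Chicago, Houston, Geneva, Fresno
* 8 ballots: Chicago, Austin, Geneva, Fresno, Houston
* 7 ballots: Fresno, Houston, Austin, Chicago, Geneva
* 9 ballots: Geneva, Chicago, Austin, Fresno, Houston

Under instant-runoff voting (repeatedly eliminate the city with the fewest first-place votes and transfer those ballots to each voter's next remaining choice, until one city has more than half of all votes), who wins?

Chicago

Round 1: Geneva 9, Austin 7, Chicago 23, Houston 8, Fresno 16. Austin eliminated.
Round 2: Geneva 9, Chicago 30, Houston 8, Fresno 16. Houston eliminated.
Round 3: Geneva 9, Chicago 30, Fresno 24. Geneva eliminated.
Round 4: Chicago 39, Fresno 24. Chicago has a majority (≥32).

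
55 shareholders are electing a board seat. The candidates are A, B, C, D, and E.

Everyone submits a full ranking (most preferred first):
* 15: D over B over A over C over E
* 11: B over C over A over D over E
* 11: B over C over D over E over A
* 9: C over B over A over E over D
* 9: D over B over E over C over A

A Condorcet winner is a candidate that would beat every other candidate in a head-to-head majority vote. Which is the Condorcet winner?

B vs A: 55–0
B vs C: 46–9
B vs D: 31–24
B vs E: 55–0
B beats every other candidate.

B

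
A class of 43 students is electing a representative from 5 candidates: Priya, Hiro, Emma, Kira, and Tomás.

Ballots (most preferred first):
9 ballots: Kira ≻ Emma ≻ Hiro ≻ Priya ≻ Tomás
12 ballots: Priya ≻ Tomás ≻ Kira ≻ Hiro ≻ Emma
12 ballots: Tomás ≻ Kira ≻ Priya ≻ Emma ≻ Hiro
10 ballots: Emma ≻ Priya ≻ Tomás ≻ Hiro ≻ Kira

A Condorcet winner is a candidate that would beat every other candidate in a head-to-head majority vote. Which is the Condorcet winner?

Priya vs Hiro: 34–9
Priya vs Emma: 24–19
Priya vs Kira: 22–21
Priya vs Tomás: 31–12
Priya beats every other candidate.

Priya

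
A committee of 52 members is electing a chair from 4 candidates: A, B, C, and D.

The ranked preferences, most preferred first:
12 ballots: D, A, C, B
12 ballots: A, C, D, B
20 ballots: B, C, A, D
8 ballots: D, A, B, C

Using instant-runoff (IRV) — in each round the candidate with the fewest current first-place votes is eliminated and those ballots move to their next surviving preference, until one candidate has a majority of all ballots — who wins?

D

Round 1: A 12, B 20, C 0, D 20. C eliminated.
Round 2: A 12, B 20, D 20. A eliminated.
Round 3: B 20, D 32. D has a majority (≥27).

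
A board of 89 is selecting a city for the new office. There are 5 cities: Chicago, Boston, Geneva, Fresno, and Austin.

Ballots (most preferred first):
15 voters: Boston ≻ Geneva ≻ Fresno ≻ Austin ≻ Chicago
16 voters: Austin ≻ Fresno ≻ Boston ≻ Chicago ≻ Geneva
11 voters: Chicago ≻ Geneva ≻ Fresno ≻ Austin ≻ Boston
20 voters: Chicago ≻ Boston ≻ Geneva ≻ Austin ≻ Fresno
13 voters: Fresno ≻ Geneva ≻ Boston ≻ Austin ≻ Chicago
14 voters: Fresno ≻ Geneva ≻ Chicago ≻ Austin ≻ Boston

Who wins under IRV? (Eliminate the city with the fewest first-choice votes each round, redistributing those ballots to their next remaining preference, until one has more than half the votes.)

Fresno

Round 1: Chicago 31, Boston 15, Geneva 0, Fresno 27, Austin 16. Geneva eliminated.
Round 2: Chicago 31, Boston 15, Fresno 27, Austin 16. Boston eliminated.
Round 3: Chicago 31, Fresno 42, Austin 16. Austin eliminated.
Round 4: Chicago 31, Fresno 58. Fresno has a majority (≥45).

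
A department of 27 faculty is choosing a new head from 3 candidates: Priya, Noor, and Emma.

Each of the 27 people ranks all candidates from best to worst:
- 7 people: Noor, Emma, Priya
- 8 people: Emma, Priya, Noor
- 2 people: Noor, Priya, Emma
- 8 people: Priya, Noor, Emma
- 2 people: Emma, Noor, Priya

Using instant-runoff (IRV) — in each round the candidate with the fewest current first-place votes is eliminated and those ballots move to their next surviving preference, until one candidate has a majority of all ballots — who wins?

Noor

Round 1: Priya 8, Noor 9, Emma 10. Priya eliminated.
Round 2: Noor 17, Emma 10. Noor has a majority (≥14).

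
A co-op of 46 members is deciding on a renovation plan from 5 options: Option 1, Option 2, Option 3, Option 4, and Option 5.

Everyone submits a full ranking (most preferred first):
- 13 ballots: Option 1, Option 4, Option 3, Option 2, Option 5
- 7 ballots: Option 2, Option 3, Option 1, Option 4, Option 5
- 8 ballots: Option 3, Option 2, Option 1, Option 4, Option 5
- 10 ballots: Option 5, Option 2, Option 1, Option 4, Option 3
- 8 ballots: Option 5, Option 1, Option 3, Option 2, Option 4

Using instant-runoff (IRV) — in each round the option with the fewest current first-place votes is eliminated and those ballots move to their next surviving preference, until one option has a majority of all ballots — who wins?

Round 1: Option 1 13, Option 2 7, Option 3 8, Option 4 0, Option 5 18. Option 4 eliminated.
Round 2: Option 1 13, Option 2 7, Option 3 8, Option 5 18. Option 2 eliminated.
Round 3: Option 1 13, Option 3 15, Option 5 18. Option 1 eliminated.
Round 4: Option 3 28, Option 5 18. Option 3 has a majority (≥24).

Option 3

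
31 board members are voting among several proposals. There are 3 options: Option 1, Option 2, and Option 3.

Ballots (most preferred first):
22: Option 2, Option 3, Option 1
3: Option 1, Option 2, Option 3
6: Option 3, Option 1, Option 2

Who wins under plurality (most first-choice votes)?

Option 2

First-place votes: Option 1 3, Option 2 22, Option 3 6.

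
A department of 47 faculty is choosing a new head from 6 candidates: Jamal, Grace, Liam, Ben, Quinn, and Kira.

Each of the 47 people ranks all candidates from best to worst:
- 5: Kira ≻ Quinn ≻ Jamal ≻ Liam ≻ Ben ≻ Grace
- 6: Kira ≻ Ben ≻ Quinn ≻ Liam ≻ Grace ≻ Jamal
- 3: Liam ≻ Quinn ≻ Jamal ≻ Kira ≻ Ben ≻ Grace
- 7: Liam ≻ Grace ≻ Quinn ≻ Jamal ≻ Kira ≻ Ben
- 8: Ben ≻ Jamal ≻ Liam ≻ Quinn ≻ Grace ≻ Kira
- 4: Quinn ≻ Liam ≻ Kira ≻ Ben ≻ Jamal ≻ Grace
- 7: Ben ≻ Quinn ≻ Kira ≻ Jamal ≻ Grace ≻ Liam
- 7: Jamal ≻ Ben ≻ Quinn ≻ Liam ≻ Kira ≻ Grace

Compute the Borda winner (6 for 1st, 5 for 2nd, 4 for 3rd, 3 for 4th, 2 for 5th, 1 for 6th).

Jamal: 5×4 + 6×1 + 3×4 + 7×3 + 8×5 + 4×2 + 7×3 + 7×6 = 170
Grace: 5×1 + 6×2 + 3×1 + 7×5 + 8×2 + 4×1 + 7×2 + 7×1 = 96
Liam: 5×3 + 6×3 + 3×6 + 7×6 + 8×4 + 4×5 + 7×1 + 7×3 = 173
Ben: 5×2 + 6×5 + 3×2 + 7×1 + 8×6 + 4×3 + 7×6 + 7×5 = 190
Quinn: 5×5 + 6×4 + 3×5 + 7×4 + 8×3 + 4×6 + 7×5 + 7×4 = 203
Kira: 5×6 + 6×6 + 3×3 + 7×2 + 8×1 + 4×4 + 7×4 + 7×2 = 155

Quinn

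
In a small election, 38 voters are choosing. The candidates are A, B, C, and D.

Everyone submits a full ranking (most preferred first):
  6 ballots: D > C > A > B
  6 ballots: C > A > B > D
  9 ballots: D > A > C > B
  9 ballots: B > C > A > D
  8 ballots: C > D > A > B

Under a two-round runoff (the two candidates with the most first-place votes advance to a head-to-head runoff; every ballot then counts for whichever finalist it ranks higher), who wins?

C

Round 1 first-place votes: A 0, B 9, C 14, D 15. D and C advance.
Runoff: D is ranked above C on 15 ballots, C above D on 23.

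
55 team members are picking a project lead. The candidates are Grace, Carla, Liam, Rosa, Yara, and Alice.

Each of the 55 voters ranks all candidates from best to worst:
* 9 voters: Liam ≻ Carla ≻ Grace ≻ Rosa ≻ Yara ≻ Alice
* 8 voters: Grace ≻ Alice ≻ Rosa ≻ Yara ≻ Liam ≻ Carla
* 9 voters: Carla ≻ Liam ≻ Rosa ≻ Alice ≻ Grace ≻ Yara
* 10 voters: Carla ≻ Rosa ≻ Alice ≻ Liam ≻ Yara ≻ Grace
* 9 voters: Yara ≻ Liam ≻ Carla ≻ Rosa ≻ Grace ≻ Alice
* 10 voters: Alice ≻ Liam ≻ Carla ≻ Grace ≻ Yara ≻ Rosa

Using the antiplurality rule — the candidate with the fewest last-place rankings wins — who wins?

Last-place votes: Grace 10, Carla 8, Liam 0, Rosa 10, Yara 9, Alice 18.

Liam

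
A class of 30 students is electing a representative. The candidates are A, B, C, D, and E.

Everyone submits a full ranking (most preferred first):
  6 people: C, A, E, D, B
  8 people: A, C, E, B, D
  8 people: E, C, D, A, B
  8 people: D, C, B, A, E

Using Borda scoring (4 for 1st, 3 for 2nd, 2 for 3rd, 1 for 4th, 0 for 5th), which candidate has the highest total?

C

A: 6×3 + 8×4 + 8×1 + 8×1 = 66
B: 6×0 + 8×1 + 8×0 + 8×2 = 24
C: 6×4 + 8×3 + 8×3 + 8×3 = 96
D: 6×1 + 8×0 + 8×2 + 8×4 = 54
E: 6×2 + 8×2 + 8×4 + 8×0 = 60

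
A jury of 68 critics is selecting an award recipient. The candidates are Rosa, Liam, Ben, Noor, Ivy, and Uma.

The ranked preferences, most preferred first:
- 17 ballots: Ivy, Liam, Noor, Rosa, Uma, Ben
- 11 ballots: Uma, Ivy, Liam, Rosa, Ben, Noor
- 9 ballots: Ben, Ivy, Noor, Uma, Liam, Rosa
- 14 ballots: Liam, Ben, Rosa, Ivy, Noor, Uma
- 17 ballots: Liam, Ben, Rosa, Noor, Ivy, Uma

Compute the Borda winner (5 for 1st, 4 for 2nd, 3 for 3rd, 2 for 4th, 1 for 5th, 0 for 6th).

Liam

Rosa: 17×2 + 11×2 + 9×0 + 14×3 + 17×3 = 149
Liam: 17×4 + 11×3 + 9×1 + 14×5 + 17×5 = 265
Ben: 17×0 + 11×1 + 9×5 + 14×4 + 17×4 = 180
Noor: 17×3 + 11×0 + 9×3 + 14×1 + 17×2 = 126
Ivy: 17×5 + 11×4 + 9×4 + 14×2 + 17×1 = 210
Uma: 17×1 + 11×5 + 9×2 + 14×0 + 17×0 = 90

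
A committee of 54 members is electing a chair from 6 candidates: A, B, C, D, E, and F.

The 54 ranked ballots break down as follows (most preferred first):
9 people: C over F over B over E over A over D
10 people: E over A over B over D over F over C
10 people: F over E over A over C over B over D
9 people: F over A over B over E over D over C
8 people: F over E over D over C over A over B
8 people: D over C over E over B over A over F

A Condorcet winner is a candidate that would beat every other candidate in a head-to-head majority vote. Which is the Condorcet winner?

F vs A: 36–18
F vs B: 36–18
F vs C: 37–17
F vs D: 36–18
F vs E: 36–18
F beats every other candidate.

F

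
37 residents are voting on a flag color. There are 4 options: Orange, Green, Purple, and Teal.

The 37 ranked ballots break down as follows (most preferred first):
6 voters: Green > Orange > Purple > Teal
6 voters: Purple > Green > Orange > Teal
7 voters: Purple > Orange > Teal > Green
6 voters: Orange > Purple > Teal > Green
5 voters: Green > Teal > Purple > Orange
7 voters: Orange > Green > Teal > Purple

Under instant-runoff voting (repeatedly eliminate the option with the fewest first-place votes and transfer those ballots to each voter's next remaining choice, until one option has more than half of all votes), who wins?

Round 1: Orange 13, Green 11, Purple 13, Teal 0. Teal eliminated.
Round 2: Orange 13, Green 11, Purple 13. Green eliminated.
Round 3: Orange 19, Purple 18. Orange has a majority (≥19).

Orange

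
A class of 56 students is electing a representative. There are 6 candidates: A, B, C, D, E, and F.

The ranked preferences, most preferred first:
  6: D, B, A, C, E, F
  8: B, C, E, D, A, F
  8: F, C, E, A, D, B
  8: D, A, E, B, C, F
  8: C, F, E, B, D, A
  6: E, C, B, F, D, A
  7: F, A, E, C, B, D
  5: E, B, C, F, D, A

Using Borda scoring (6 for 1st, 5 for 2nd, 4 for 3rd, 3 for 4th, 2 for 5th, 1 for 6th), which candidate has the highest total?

A: 6×4 + 8×2 + 8×3 + 8×5 + 8×1 + 6×1 + 7×5 + 5×1 = 158
B: 6×5 + 8×6 + 8×1 + 8×3 + 8×3 + 6×4 + 7×2 + 5×5 = 197
C: 6×3 + 8×5 + 8×5 + 8×2 + 8×6 + 6×5 + 7×3 + 5×4 = 233
D: 6×6 + 8×3 + 8×2 + 8×6 + 8×2 + 6×2 + 7×1 + 5×2 = 169
E: 6×2 + 8×4 + 8×4 + 8×4 + 8×4 + 6×6 + 7×4 + 5×6 = 234
F: 6×1 + 8×1 + 8×6 + 8×1 + 8×5 + 6×3 + 7×6 + 5×3 = 185

E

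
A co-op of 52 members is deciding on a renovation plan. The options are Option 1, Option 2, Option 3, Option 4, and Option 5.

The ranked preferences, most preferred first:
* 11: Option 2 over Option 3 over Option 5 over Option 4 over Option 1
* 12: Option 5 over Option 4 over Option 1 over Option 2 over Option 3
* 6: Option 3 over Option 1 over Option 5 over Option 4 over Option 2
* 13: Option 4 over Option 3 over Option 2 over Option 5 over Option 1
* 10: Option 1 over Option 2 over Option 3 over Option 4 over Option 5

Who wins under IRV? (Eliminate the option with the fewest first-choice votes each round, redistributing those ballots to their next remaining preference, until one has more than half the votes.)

Option 5

Round 1: Option 1 10, Option 2 11, Option 3 6, Option 4 13, Option 5 12. Option 3 eliminated.
Round 2: Option 1 16, Option 2 11, Option 4 13, Option 5 12. Option 2 eliminated.
Round 3: Option 1 16, Option 4 13, Option 5 23. Option 4 eliminated.
Round 4: Option 1 16, Option 5 36. Option 5 has a majority (≥27).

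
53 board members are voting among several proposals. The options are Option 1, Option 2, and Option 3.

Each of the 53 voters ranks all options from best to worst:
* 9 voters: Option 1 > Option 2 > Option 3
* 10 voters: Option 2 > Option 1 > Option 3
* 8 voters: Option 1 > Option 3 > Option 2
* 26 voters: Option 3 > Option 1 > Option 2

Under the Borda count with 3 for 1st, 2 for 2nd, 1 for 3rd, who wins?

Option 1: 9×3 + 10×2 + 8×3 + 26×2 = 123
Option 2: 9×2 + 10×3 + 8×1 + 26×1 = 82
Option 3: 9×1 + 10×1 + 8×2 + 26×3 = 113

Option 1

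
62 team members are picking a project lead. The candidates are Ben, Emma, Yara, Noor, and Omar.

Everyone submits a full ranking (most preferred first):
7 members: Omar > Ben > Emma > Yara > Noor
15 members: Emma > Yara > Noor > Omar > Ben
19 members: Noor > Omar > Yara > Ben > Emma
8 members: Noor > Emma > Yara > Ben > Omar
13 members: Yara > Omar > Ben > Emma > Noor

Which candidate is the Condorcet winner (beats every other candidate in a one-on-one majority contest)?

Yara

Yara vs Ben: 55–7
Yara vs Emma: 32–30
Yara vs Noor: 35–27
Yara vs Omar: 36–26
Yara beats every other candidate.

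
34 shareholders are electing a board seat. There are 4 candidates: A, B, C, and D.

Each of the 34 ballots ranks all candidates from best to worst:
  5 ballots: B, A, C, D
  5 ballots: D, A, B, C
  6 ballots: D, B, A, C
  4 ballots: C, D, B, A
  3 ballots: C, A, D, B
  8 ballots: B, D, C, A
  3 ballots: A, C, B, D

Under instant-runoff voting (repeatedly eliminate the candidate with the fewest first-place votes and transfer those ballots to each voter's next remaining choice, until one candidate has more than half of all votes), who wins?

D

Round 1: A 3, B 13, C 7, D 11. A eliminated.
Round 2: B 13, C 10, D 11. C eliminated.
Round 3: B 16, D 18. D has a majority (≥18).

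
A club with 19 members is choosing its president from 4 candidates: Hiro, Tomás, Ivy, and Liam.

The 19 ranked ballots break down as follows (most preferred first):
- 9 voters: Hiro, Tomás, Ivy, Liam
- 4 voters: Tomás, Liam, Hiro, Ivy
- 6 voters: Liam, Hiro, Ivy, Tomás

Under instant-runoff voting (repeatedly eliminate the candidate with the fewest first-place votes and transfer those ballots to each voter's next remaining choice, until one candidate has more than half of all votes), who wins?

Round 1: Hiro 9, Tomás 4, Ivy 0, Liam 6. Ivy eliminated.
Round 2: Hiro 9, Tomás 4, Liam 6. Tomás eliminated.
Round 3: Hiro 9, Liam 10. Liam has a majority (≥10).

Liam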